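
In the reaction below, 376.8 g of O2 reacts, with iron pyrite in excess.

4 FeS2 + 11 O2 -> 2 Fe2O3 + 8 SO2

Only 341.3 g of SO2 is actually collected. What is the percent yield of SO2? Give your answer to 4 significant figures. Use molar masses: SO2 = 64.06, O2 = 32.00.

n(O2) = 376.80 g / 32.00 g/mol = 11.775 mol.
From the equation the O2:SO2 mole ratio is 11:8, so n(SO2) = 11.775 × 8/11 = 8.5636 mol.
Mass of SO2 = 8.5636 mol × 64.06 g/mol = 548.59 g.
This is the theoretical yield. Percent yield = 341.3 g / 548.59 g × 100% = 62.214%.

62.21 %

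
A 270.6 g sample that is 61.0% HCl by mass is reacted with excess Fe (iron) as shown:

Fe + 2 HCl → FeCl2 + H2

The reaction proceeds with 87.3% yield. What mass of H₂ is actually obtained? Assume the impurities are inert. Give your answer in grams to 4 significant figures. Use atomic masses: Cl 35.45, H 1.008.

3.984 g

Pure HCl available = 270.6 g × 0.610 = 165.07 g.
M(HCl) = 1.008 + 35.45 = 36.458 g/mol.
M(H2) = 2(1.008) = 2.016 g/mol.
n(HCl) = 165.07 g / 36.458 g/mol = 4.5276 mol.
From the equation the HCl:H2 mole ratio is 2:1, so n(H2) = 4.5276 × 1/2 = 2.2638 mol.
Mass of H2 = 2.2638 mol × 2.016 g/mol = 4.5638 g.
Actual mass collected = 4.5638 g × 0.873 = 3.9842 g.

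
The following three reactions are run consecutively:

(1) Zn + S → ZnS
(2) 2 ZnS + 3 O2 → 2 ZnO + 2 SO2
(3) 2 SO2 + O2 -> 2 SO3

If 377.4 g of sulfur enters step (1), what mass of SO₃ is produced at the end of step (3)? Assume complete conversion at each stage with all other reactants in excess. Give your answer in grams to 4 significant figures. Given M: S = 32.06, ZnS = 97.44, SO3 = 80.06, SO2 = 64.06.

942.4 g

n(S) = 377.4 / 32.06 = 11.772 mol.
Reaction (1): S→ZnS ratio 1:1 ⇒ n(ZnS) = 11.772 mol.
Reaction (2): ZnS→SO2 ratio 2:2 ⇒ n(SO2) = 11.772 mol.
Reaction (3): SO2→SO3 ratio 2:2 ⇒ n(SO3) = 11.772 mol.
Mass of SO3 = 11.772 × 80.06 = 942.44 g.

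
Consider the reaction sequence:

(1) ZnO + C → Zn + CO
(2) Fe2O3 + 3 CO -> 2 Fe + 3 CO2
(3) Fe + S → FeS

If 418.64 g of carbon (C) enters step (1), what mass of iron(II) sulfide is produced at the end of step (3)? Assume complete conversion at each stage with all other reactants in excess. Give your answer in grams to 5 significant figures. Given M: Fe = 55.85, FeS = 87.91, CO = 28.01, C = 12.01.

2042.9 g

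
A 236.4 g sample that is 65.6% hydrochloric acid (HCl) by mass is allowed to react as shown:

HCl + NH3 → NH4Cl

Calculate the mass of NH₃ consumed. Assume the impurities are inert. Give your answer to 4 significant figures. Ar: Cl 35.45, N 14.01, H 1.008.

72.46 g

Mass of pure HCl = 236.4 g × 0.656 = 155.08 g.
M(HCl) = 1.008 + 35.45 = 36.458 g/mol.
M(NH3) = 14.01 + 3(1.008) = 17.034 g/mol.
n(HCl) = 155.08 g / 36.458 g/mol = 4.2536 mol.
From the equation the HCl:NH3 mole ratio is 1:1, so n(NH3) = 4.2536 × 1/1 = 4.2536 mol.
Mass of NH3 = 4.2536 mol × 17.034 g/mol = 72.456 g.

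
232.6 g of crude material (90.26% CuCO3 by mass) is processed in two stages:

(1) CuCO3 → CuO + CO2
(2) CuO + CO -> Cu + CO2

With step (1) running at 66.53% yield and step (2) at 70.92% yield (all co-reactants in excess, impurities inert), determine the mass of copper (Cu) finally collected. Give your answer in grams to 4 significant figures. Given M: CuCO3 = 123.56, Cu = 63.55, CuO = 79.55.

50.95 g

Pure CuCO3 = 232.6 × 0.9026 = 209.94 g.
n(CuCO3) = 209.94 / 123.56 = 1.6991 mol.
Step 1 (CuCO3:CuO = 1:1): theoretical n(CuO) = 1.6991 mol; at 66.53% yield, n(CuO) = 1.1304 mol.
Step 2 (CuO:Cu = 1:1): theoretical n(Cu) = 1.1304 mol, so theoretical mass = 1.1304 × 63.55 = 71.839 g.
At 70.92% yield, actual mass of Cu = 71.839 × 0.7092 = 50.948 g.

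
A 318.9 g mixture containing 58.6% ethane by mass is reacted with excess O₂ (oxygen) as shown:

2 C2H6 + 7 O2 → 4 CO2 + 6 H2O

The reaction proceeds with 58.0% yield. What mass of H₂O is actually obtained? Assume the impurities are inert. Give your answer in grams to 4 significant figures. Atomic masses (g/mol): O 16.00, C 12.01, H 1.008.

194.8 g

Pure C2H6 available = 318.9 g × 0.586 = 186.88 g.
M(C2H6) = 2(12.01) + 6(1.008) = 30.068 g/mol.
M(H2O) = 2(1.008) + 16.00 = 18.016 g/mol.
n(C2H6) = 186.88 g / 30.068 g/mol = 6.2151 mol.
From the equation the C2H6:H2O mole ratio is 2:6, so n(H2O) = 6.2151 × 6/2 = 18.645 mol.
Mass of H2O = 18.645 mol × 18.016 g/mol = 335.91 g.
Actual mass collected = 335.91 g × 0.580 = 194.83 g.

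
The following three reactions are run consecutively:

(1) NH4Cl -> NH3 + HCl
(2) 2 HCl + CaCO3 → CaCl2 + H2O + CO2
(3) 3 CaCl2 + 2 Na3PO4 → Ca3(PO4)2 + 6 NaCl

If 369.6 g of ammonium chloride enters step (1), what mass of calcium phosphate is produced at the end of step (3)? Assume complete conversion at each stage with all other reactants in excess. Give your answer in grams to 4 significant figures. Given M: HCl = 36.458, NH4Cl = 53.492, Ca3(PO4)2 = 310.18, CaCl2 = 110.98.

357.2 g

n(NH4Cl) = 369.6 / 53.492 = 6.9094 mol.
Reaction (1): NH4Cl→HCl ratio 1:1 ⇒ n(HCl) = 6.9094 mol.
Reaction (2): HCl→CaCl2 ratio 2:1 ⇒ n(CaCl2) = 3.4547 mol.
Reaction (3): CaCl2→Ca3(PO4)2 ratio 3:1 ⇒ n(Ca3(PO4)2) = 1.1516 mol.
Mass of Ca3(PO4)2 = 1.1516 × 310.18 = 357.20 g.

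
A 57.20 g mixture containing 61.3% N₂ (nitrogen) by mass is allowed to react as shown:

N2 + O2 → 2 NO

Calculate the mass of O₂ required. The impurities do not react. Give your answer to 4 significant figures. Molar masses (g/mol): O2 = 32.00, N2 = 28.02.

Mass of pure N2 = 57.20 g × 0.613 = 35.064 g.
n(N2) = 35.064 g / 28.02 g/mol = 1.2514 mol.
From the equation the N2:O2 mole ratio is 1:1, so n(O2) = 1.2514 × 1/1 = 1.2514 mol.
Mass of O2 = 1.2514 mol × 32.00 g/mol = 40.044 g.

40.04 g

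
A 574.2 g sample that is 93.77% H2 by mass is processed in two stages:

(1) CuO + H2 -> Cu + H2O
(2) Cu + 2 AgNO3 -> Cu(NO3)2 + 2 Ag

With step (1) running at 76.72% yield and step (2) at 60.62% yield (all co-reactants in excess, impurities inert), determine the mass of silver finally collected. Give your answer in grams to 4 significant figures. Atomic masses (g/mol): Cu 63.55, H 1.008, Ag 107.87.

26800 g

Pure H2 = 574.2 × 0.9377 = 538.43 g.
M(H2) = 2(1.008) = 2.016 g/mol.
M(Ag) = 107.87 g/mol.
n(H2) = 538.43 / 2.016 = 267.08 mol.
Step 1 (H2:Cu = 1:1): theoretical n(Cu) = 267.08 mol; at 76.72% yield, n(Cu) = 204.90 mol.
Step 2 (Cu:Ag = 1:2): theoretical n(Ag) = 409.80 mol, so theoretical mass = 409.80 × 107.87 = 44205 g.
At 60.62% yield, actual mass of Ag = 44205 × 0.6062 = 26797 g.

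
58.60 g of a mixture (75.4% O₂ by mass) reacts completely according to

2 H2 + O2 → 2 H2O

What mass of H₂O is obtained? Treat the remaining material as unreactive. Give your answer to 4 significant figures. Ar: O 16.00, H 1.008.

Mass of pure O2 = 58.60 g × 0.754 = 44.184 g.
M(O2) = 2(16.00) = 32.00 g/mol.
M(H2O) = 2(1.008) + 16.00 = 18.016 g/mol.
n(O2) = 44.184 g / 32.00 g/mol = 1.3808 mol.
From the equation the O2:H2O mole ratio is 1:2, so n(H2O) = 1.3808 × 2/1 = 2.7615 mol.
Mass of H2O = 2.7615 mol × 18.016 g/mol = 49.752 g.

49.75 g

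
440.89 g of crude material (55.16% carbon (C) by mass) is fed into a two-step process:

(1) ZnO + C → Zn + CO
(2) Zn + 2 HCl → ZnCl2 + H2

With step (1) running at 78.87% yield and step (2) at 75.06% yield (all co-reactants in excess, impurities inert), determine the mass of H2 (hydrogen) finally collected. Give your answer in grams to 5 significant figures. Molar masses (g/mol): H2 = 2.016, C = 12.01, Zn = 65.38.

24.167 g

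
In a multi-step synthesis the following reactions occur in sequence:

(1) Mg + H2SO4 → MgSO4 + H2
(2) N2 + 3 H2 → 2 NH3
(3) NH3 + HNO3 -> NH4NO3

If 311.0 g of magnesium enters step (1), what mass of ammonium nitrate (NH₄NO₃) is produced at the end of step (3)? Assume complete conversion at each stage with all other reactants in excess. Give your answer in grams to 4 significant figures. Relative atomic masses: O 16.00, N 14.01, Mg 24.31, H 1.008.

M(Mg) = 24.31 g/mol.
M(NH4NO3) = 2(14.01) + 4(1.008) + 3(16.00) = 80.052 g/mol.
n(Mg) = 311.0 / 24.31 = 12.793 mol.
Reaction (1): Mg→H2 ratio 1:1 ⇒ n(H2) = 12.793 mol.
Reaction (2): H2→NH3 ratio 3:2 ⇒ n(NH3) = 8.5287 mol.
Reaction (3): NH3→NH4NO3 ratio 1:1 ⇒ n(NH4NO3) = 8.5287 mol.
Mass of NH4NO3 = 8.5287 × 80.052 = 682.74 g.

682.7 g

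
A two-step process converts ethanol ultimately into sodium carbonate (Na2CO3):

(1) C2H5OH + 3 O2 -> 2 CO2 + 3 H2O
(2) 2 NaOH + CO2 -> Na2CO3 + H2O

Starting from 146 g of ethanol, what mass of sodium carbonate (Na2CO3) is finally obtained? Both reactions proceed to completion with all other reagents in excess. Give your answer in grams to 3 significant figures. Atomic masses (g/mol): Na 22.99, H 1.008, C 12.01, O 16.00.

M(C2H5OH) = 2(12.01) + 6(1.008) + 16.00 = 46.068 g/mol.
M(Na2CO3) = 2(22.99) + 12.01 + 3(16.00) = 105.99 g/mol.
n(C2H5OH) = 146.0 / 46.068 = 3.169 mol.
Step 1 gives a 1:2 ratio of C2H5OH to CO2, so n(CO2) = 6.338 mol.
In step 2 the CO2:Na2CO3 ratio is 1:1, so n(Na2CO3) = 6.338 mol.
Mass of Na2CO3 = 6.338 × 105.99 = 671.8 g.

672 g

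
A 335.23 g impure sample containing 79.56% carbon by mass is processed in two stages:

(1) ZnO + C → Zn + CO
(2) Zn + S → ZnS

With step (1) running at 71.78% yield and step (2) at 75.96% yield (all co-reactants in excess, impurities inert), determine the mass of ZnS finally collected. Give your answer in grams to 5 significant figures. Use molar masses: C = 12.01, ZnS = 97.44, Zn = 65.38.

1179.8 g

Pure C = 335.23 × 0.7956 = 266.709 g.
n(C) = 266.709 / 12.01 = 22.2072 mol.
Step 1 (C:Zn = 1:1): theoretical n(Zn) = 22.2072 mol; at 71.78% yield, n(Zn) = 15.9404 mol.
Step 2 (Zn:ZnS = 1:1): theoretical n(ZnS) = 15.9404 mol, so theoretical mass = 15.9404 × 97.44 = 1553.23 g.
At 75.96% yield, actual mass of ZnS = 1553.23 × 0.7596 = 1179.83 g.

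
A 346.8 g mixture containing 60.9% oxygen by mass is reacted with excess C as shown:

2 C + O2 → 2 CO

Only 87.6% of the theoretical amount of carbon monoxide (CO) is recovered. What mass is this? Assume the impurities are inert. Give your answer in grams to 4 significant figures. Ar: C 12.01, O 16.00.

323.9 g

Pure O2 available = 346.8 g × 0.609 = 211.20 g.
M(O2) = 2(16.00) = 32.00 g/mol.
M(CO) = 12.01 + 16.00 = 28.01 g/mol.
n(O2) = 211.20 g / 32.00 g/mol = 6.6000 mol.
From the equation the O2:CO mole ratio is 1:2, so n(CO) = 6.6000 × 2/1 = 13.200 mol.
Mass of CO = 13.200 mol × 28.01 g/mol = 369.73 g.
Actual mass collected = 369.73 g × 0.876 = 323.89 g.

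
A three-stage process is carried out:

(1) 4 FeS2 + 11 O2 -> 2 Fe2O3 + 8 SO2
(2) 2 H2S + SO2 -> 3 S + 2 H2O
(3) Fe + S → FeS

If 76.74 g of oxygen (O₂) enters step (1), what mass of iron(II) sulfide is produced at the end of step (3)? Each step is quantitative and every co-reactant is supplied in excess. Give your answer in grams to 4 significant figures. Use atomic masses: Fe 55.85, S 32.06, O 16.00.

460.0 g

M(O2) = 2(16.00) = 32.00 g/mol.
M(FeS) = 55.85 + 32.06 = 87.91 g/mol.
n(O2) = 76.74 / 32.00 = 2.3981 mol.
Reaction (1): O2→SO2 ratio 11:8 ⇒ n(SO2) = 1.7441 mol.
Reaction (2): SO2→S ratio 1:3 ⇒ n(S) = 5.2323 mol.
Reaction (3): S→FeS ratio 1:1 ⇒ n(FeS) = 5.2323 mol.
Mass of FeS = 5.2323 × 87.91 = 459.97 g.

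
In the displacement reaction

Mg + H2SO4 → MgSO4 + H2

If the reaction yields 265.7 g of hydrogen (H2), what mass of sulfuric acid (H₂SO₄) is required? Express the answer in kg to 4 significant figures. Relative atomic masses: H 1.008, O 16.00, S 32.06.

M(H2) = 2(1.008) = 2.016 g/mol.
M(H2SO4) = 2(1.008) + 32.06 + 4(16.00) = 98.076 g/mol.
n(H2) = 265.70 g / 2.016 g/mol = 131.80 mol.
From the equation the H2:H2SO4 mole ratio is 1:1, so n(H2SO4) = 131.80 × 1/1 = 131.80 mol.
Mass of H2SO4 = 131.80 mol × 98.076 g/mol = 12926 g.
Converting to kg: 12926 g = 12.93 kg.

12.93 kg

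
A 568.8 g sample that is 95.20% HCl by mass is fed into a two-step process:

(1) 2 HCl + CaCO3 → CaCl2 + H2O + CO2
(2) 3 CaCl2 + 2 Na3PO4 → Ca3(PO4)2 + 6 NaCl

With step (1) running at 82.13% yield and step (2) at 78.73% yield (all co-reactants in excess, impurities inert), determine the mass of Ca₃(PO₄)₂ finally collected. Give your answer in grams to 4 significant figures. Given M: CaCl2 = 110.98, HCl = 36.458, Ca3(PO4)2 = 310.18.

Pure HCl = 568.8 × 0.9520 = 541.50 g.
n(HCl) = 541.50 / 36.458 = 14.853 mol.
Step 1 (HCl:CaCl2 = 2:1): theoretical n(CaCl2) = 7.4263 mol; at 82.13% yield, n(CaCl2) = 6.0992 mol.
Step 2 (CaCl2:Ca3(PO4)2 = 3:1): theoretical n(Ca3(PO4)2) = 2.0331 mol, so theoretical mass = 2.0331 × 310.18 = 630.62 g.
At 78.73% yield, actual mass of Ca3(PO4)2 = 630.62 × 0.7873 = 496.49 g.

496.5 g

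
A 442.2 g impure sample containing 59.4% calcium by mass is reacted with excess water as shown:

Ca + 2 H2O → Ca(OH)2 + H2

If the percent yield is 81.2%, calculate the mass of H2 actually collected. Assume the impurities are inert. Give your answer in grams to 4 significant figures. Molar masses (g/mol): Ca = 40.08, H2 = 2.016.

Pure Ca available = 442.2 g × 0.594 = 262.67 g.
n(Ca) = 262.67 g / 40.08 g/mol = 6.5536 mol.
From the equation the Ca:H2 mole ratio is 1:1, so n(H2) = 6.5536 × 1/1 = 6.5536 mol.
Mass of H2 = 6.5536 mol × 2.016 g/mol = 13.212 g.
Actual mass collected = 13.212 g × 0.812 = 10.728 g.

10.73 g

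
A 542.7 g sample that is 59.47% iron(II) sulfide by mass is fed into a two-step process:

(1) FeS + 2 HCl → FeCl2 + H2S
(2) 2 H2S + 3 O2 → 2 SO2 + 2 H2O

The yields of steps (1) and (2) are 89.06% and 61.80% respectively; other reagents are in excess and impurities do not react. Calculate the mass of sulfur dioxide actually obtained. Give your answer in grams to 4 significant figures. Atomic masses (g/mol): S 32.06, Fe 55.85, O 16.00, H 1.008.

Pure FeS = 542.7 × 0.5947 = 322.74 g.
M(FeS) = 55.85 + 32.06 = 87.91 g/mol.
M(SO2) = 32.06 + 2(16.00) = 64.06 g/mol.
n(FeS) = 322.74 / 87.91 = 3.6713 mol.
Step 1 (FeS:H2S = 1:1): theoretical n(H2S) = 3.6713 mol; at 89.06% yield, n(H2S) = 3.2697 mol.
Step 2 (H2S:SO2 = 2:2): theoretical n(SO2) = 3.2697 mol, so theoretical mass = 3.2697 × 64.06 = 209.45 g.
At 61.80% yield, actual mass of SO2 = 209.45 × 0.6180 = 129.44 g.

129.4 g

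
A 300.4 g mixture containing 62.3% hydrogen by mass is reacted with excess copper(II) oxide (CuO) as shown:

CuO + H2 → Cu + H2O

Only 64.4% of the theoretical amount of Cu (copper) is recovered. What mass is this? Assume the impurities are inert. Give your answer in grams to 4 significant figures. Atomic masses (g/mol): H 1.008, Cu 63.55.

3799 g

Pure H2 available = 300.4 g × 0.623 = 187.15 g.
M(H2) = 2(1.008) = 2.016 g/mol.
M(Cu) = 63.55 g/mol.
n(H2) = 187.15 g / 2.016 g/mol = 92.832 mol.
From the equation the H2:Cu mole ratio is 1:1, so n(Cu) = 92.832 × 1/1 = 92.832 mol.
Mass of Cu = 92.832 mol × 63.55 g/mol = 5899.5 g.
Actual mass collected = 5899.5 g × 0.644 = 3799.3 g.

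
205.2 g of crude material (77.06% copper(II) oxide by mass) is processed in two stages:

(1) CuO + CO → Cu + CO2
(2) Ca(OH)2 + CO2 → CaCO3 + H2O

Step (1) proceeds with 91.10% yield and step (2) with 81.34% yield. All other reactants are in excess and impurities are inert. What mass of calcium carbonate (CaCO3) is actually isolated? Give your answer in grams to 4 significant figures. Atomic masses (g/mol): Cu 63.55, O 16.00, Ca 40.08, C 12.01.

147.4 g

Pure CuO = 205.2 × 0.7706 = 158.13 g.
M(CuO) = 63.55 + 16.00 = 79.55 g/mol.
M(CaCO3) = 40.08 + 12.01 + 3(16.00) = 100.09 g/mol.
n(CuO) = 158.13 / 79.55 = 1.9878 mol.
Step 1 (CuO:CO2 = 1:1): theoretical n(CO2) = 1.9878 mol; at 91.10% yield, n(CO2) = 1.8109 mol.
Step 2 (CO2:CaCO3 = 1:1): theoretical n(CaCO3) = 1.8109 mol, so theoretical mass = 1.8109 × 100.09 = 181.25 g.
At 81.34% yield, actual mass of CaCO3 = 181.25 × 0.8134 = 147.43 g.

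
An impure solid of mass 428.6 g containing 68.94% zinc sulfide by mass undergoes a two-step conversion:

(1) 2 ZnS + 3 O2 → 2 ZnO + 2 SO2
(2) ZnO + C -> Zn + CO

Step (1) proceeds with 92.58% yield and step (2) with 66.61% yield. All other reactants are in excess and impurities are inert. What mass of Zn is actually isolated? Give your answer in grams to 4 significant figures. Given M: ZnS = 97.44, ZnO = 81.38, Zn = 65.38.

122.3 g

Pure ZnS = 428.6 × 0.6894 = 295.48 g.
n(ZnS) = 295.48 / 97.44 = 3.0324 mol.
Step 1 (ZnS:ZnO = 2:2): theoretical n(ZnO) = 3.0324 mol; at 92.58% yield, n(ZnO) = 2.8074 mol.
Step 2 (ZnO:Zn = 1:1): theoretical n(Zn) = 2.8074 mol, so theoretical mass = 2.8074 × 65.38 = 183.55 g.
At 66.61% yield, actual mass of Zn = 183.55 × 0.6661 = 122.26 g.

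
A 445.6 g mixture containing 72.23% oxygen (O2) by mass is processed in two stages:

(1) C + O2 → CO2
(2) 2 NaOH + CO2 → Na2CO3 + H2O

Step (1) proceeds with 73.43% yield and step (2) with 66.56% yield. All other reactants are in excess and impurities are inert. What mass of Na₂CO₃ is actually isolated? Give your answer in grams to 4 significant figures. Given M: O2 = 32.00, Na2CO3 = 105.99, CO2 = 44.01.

Pure O2 = 445.6 × 0.7223 = 321.86 g.
n(O2) = 321.86 / 32.00 = 10.058 mol.
Step 1 (O2:CO2 = 1:1): theoretical n(CO2) = 10.058 mol; at 73.43% yield, n(CO2) = 7.3856 mol.
Step 2 (CO2:Na2CO3 = 1:1): theoretical n(Na2CO3) = 7.3856 mol, so theoretical mass = 7.3856 × 105.99 = 782.80 g.
At 66.56% yield, actual mass of Na2CO3 = 782.80 × 0.6656 = 521.03 g.

521.0 g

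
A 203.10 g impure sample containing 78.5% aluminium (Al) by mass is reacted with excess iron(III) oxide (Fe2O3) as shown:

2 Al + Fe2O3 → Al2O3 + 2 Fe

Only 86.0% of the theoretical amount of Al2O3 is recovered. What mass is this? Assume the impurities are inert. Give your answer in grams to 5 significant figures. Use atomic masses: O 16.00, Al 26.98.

259.08 g

Pure Al available = 203.10 g × 0.785 = 159.434 g.
M(Al) = 26.98 g/mol.
M(Al2O3) = 2(26.98) + 3(16.00) = 101.96 g/mol.
n(Al) = 159.434 g / 26.98 g/mol = 5.90932 mol.
From the equation the Al:Al2O3 mole ratio is 2:1, so n(Al2O3) = 5.90932 × 1/2 = 2.95466 mol.
Mass of Al2O3 = 2.95466 mol × 101.96 g/mol = 301.257 g.
Actual mass collected = 301.257 g × 0.860 = 259.081 g.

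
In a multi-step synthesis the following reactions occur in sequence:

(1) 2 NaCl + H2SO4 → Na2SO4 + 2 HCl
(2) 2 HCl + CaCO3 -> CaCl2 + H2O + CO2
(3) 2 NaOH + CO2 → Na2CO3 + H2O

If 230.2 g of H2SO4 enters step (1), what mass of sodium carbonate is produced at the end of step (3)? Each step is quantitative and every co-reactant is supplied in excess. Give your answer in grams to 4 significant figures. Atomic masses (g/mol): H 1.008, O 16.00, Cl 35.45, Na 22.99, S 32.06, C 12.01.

M(H2SO4) = 2(1.008) + 32.06 + 4(16.00) = 98.076 g/mol.
M(Na2CO3) = 2(22.99) + 12.01 + 3(16.00) = 105.99 g/mol.
n(H2SO4) = 230.2 / 98.076 = 2.3472 mol.
Reaction (1): H2SO4→HCl ratio 1:2 ⇒ n(HCl) = 4.6943 mol.
Reaction (2): HCl→CO2 ratio 2:1 ⇒ n(CO2) = 2.3472 mol.
Reaction (3): CO2→Na2CO3 ratio 1:1 ⇒ n(Na2CO3) = 2.3472 mol.
Mass of Na2CO3 = 2.3472 × 105.99 = 248.78 g.

248.8 g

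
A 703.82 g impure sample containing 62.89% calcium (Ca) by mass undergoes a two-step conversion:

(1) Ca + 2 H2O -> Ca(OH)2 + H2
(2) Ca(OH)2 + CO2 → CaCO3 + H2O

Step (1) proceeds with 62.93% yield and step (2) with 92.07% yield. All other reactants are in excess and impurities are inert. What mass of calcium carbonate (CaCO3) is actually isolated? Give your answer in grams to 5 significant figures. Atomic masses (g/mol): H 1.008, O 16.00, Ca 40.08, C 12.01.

640.45 g

Pure Ca = 703.82 × 0.6289 = 442.632 g.
M(Ca) = 40.08 g/mol.
M(CaCO3) = 40.08 + 12.01 + 3(16.00) = 100.09 g/mol.
n(Ca) = 442.632 / 40.08 = 11.0437 mol.
Step 1 (Ca:Ca(OH)2 = 1:1): theoretical n(Ca(OH)2) = 11.0437 mol; at 62.93% yield, n(Ca(OH)2) = 6.94981 mol.
Step 2 (Ca(OH)2:CaCO3 = 1:1): theoretical n(CaCO3) = 6.94981 mol, so theoretical mass = 6.94981 × 100.09 = 695.607 g.
At 92.07% yield, actual mass of CaCO3 = 695.607 × 0.9207 = 640.445 g.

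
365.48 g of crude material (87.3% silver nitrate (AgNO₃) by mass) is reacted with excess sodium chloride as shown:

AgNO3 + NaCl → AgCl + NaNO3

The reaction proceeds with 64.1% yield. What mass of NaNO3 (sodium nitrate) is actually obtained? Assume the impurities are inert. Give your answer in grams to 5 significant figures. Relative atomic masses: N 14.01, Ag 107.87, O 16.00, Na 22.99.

Pure AgNO3 available = 365.48 g × 0.873 = 319.064 g.
M(AgNO3) = 107.87 + 14.01 + 3(16.00) = 169.88 g/mol.
M(NaNO3) = 22.99 + 14.01 + 3(16.00) = 85.00 g/mol.
n(AgNO3) = 319.064 g / 169.88 g/mol = 1.87817 mol.
From the equation the AgNO3:NaNO3 mole ratio is 1:1, so n(NaNO3) = 1.87817 × 1/1 = 1.87817 mol.
Mass of NaNO3 = 1.87817 mol × 85.00 g/mol = 159.645 g.
Actual mass collected = 159.645 g × 0.641 = 102.332 g.

102.33 g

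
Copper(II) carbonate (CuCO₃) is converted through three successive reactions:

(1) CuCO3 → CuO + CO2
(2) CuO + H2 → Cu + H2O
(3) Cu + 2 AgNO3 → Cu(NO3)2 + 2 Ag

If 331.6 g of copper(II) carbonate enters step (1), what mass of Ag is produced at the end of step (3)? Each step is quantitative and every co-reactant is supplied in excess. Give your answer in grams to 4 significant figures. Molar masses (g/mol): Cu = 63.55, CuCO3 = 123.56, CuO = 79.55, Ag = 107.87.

n(CuCO3) = 331.6 / 123.56 = 2.6837 mol.
Reaction (1): CuCO3→CuO ratio 1:1 ⇒ n(CuO) = 2.6837 mol.
Reaction (2): CuO→Cu ratio 1:1 ⇒ n(Cu) = 2.6837 mol.
Reaction (3): Cu→Ag ratio 1:2 ⇒ n(Ag) = 5.3674 mol.
Mass of Ag = 5.3674 × 107.87 = 578.98 g.

579.0 g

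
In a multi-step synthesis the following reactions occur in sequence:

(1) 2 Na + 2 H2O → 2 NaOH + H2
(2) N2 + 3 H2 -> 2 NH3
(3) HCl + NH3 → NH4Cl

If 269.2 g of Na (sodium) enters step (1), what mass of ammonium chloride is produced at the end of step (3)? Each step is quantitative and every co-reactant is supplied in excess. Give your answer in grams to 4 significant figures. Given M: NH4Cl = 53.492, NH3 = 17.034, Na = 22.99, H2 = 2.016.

n(Na) = 269.2 / 22.99 = 11.709 mol.
Reaction (1): Na→H2 ratio 2:1 ⇒ n(H2) = 5.8547 mol.
Reaction (2): H2→NH3 ratio 3:2 ⇒ n(NH3) = 3.9031 mol.
Reaction (3): NH3→NH4Cl ratio 1:1 ⇒ n(NH4Cl) = 3.9031 mol.
Mass of NH4Cl = 3.9031 × 53.492 = 208.79 g.

208.8 g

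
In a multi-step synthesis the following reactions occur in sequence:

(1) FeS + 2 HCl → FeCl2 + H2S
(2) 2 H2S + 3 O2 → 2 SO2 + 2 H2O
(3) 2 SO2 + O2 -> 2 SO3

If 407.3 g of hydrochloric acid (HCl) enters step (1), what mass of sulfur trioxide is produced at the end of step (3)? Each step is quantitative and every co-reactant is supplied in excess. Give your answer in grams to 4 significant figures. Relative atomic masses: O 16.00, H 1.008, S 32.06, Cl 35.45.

447.2 g

M(HCl) = 1.008 + 35.45 = 36.458 g/mol.
M(SO3) = 32.06 + 3(16.00) = 80.06 g/mol.
n(HCl) = 407.3 / 36.458 = 11.172 mol.
Reaction (1): HCl→H2S ratio 2:1 ⇒ n(H2S) = 5.5859 mol.
Reaction (2): H2S→SO2 ratio 2:2 ⇒ n(SO2) = 5.5859 mol.
Reaction (3): SO2→SO3 ratio 2:2 ⇒ n(SO3) = 5.5859 mol.
Mass of SO3 = 5.5859 × 80.06 = 447.21 g.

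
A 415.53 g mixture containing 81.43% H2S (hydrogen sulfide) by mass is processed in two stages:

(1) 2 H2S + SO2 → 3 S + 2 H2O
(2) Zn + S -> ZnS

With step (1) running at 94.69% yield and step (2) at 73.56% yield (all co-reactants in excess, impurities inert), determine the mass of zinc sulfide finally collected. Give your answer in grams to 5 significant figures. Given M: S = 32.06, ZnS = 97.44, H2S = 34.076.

Pure H2S = 415.53 × 0.8143 = 338.366 g.
n(H2S) = 338.366 / 34.076 = 9.92975 mol.
Step 1 (H2S:S = 2:3): theoretical n(S) = 14.8946 mol; at 94.69% yield, n(S) = 14.1037 mol.
Step 2 (S:ZnS = 1:1): theoretical n(ZnS) = 14.1037 mol, so theoretical mass = 14.1037 × 97.44 = 1374.27 g.
At 73.56% yield, actual mass of ZnS = 1374.27 × 0.7356 = 1010.91 g.

1010.9 g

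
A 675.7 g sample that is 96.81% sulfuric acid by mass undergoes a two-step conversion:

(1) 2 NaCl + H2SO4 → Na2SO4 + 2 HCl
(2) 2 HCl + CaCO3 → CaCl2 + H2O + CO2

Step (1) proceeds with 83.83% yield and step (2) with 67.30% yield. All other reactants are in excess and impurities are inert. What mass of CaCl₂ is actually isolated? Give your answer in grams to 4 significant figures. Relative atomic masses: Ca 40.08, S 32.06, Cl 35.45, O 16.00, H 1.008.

417.6 g

Pure H2SO4 = 675.7 × 0.9681 = 654.15 g.
M(H2SO4) = 2(1.008) + 32.06 + 4(16.00) = 98.076 g/mol.
M(CaCl2) = 40.08 + 2(35.45) = 110.98 g/mol.
n(H2SO4) = 654.15 / 98.076 = 6.6698 mol.
Step 1 (H2SO4:HCl = 1:2): theoretical n(HCl) = 13.340 mol; at 83.83% yield, n(HCl) = 11.183 mol.
Step 2 (HCl:CaCl2 = 2:1): theoretical n(CaCl2) = 5.5913 mol, so theoretical mass = 5.5913 × 110.98 = 620.52 g.
At 67.30% yield, actual mass of CaCl2 = 620.52 × 0.6730 = 417.61 g.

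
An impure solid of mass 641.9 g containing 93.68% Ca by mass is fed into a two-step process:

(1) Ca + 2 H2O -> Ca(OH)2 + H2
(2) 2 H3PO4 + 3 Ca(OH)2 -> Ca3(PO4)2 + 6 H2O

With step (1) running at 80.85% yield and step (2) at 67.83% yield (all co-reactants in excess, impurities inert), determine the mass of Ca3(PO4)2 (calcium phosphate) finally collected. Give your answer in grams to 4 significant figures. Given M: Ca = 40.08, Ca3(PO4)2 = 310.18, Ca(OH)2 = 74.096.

850.7 g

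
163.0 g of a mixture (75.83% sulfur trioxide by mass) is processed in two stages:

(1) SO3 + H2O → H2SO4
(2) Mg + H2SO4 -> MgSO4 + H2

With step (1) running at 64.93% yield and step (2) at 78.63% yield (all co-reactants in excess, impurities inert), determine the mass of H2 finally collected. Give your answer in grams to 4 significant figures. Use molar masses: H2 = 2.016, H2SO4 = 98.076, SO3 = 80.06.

Pure SO3 = 163.0 × 0.7583 = 123.60 g.
n(SO3) = 123.60 / 80.06 = 1.5439 mol.
Step 1 (SO3:H2SO4 = 1:1): theoretical n(H2SO4) = 1.5439 mol; at 64.93% yield, n(H2SO4) = 1.0024 mol.
Step 2 (H2SO4:H2 = 1:1): theoretical n(H2) = 1.0024 mol, so theoretical mass = 1.0024 × 2.016 = 2.0209 g.
At 78.63% yield, actual mass of H2 = 2.0209 × 0.7863 = 1.5890 g.

1.589 g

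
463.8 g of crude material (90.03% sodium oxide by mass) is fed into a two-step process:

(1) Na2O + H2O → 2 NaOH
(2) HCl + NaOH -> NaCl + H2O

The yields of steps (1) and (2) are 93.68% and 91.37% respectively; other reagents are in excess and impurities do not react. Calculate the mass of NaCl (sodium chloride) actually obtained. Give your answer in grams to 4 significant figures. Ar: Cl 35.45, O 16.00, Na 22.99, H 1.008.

674.0 g

Pure Na2O = 463.8 × 0.9003 = 417.56 g.
M(Na2O) = 2(22.99) + 16.00 = 61.98 g/mol.
M(NaCl) = 22.99 + 35.45 = 58.44 g/mol.
n(Na2O) = 417.56 / 61.98 = 6.7370 mol.
Step 1 (Na2O:NaOH = 1:2): theoretical n(NaOH) = 13.474 mol; at 93.68% yield, n(NaOH) = 12.622 mol.
Step 2 (NaOH:NaCl = 1:1): theoretical n(NaCl) = 12.622 mol, so theoretical mass = 12.622 × 58.44 = 737.66 g.
At 91.37% yield, actual mass of NaCl = 737.66 × 0.9137 = 674.00 g.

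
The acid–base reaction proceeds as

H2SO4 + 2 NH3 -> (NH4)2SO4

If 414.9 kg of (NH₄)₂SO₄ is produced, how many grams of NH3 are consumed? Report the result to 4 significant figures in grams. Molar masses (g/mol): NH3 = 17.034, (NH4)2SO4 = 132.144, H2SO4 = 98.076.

107000 g

Convert: 414.9 kg = 414900 g.
n((NH4)2SO4) = 414900 g / 132.144 g/mol = 3139.8 mol.
From the equation the (NH4)2SO4:NH3 mole ratio is 1:2, so n(NH3) = 3139.8 × 2/1 = 6279.5 mol.
Mass of NH3 = 6279.5 mol × 17.034 g/mol = 106970 g.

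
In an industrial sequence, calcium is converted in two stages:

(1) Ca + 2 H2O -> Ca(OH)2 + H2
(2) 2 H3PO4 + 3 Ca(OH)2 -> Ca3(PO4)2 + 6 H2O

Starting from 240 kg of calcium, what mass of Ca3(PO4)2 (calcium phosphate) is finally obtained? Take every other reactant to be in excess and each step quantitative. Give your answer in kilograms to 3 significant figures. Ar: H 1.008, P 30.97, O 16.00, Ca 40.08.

619 kg

M(Ca) = 40.08 g/mol.
M(Ca3(PO4)2) = 3(40.08) + 2(30.97) + 8(16.00) = 310.18 g/mol.
240 kg = 240000 g.
n(Ca) = 240000 / 40.08 = 5988 mol.
Step 1 gives a 1:1 ratio of Ca to Ca(OH)2, so n(Ca(OH)2) = 5988 mol.
In step 2 the Ca(OH)2:Ca3(PO4)2 ratio is 3:1, so n(Ca3(PO4)2) = 1996 mol.
Mass of Ca3(PO4)2 = 1996 × 310.18 = 619100 g = 619 kg.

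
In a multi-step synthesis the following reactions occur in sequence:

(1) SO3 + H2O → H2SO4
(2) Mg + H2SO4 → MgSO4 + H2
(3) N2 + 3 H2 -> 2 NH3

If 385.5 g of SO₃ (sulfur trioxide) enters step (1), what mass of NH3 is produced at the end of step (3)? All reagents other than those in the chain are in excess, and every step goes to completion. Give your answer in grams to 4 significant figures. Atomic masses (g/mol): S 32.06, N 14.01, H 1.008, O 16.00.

M(SO3) = 32.06 + 3(16.00) = 80.06 g/mol.
M(NH3) = 14.01 + 3(1.008) = 17.034 g/mol.
n(SO3) = 385.5 / 80.06 = 4.8151 mol.
Reaction (1): SO3→H2SO4 ratio 1:1 ⇒ n(H2SO4) = 4.8151 mol.
Reaction (2): H2SO4→H2 ratio 1:1 ⇒ n(H2) = 4.8151 mol.
Reaction (3): H2→NH3 ratio 3:2 ⇒ n(NH3) = 3.2101 mol.
Mass of NH3 = 3.2101 × 17.034 = 54.681 g.

54.68 g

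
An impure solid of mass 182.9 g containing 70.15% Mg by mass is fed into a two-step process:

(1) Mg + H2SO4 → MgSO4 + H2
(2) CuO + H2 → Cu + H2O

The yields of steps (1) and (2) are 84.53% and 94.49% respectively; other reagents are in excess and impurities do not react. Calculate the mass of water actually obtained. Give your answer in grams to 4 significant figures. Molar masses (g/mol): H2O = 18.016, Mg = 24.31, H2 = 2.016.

Pure Mg = 182.9 × 0.7015 = 128.30 g.
n(Mg) = 128.30 / 24.31 = 5.2778 mol.
Step 1 (Mg:H2 = 1:1): theoretical n(H2) = 5.2778 mol; at 84.53% yield, n(H2) = 4.4614 mol.
Step 2 (H2:H2O = 1:1): theoretical n(H2O) = 4.4614 mol, so theoretical mass = 4.4614 × 18.016 = 80.376 g.
At 94.49% yield, actual mass of H2O = 80.376 × 0.9449 = 75.947 g.

75.95 g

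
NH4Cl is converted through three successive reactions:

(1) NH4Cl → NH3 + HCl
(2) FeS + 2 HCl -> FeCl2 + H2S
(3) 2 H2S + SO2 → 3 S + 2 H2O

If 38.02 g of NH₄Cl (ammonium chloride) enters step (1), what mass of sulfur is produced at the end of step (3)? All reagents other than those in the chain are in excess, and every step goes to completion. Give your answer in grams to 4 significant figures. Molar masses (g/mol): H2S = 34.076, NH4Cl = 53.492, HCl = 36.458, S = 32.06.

17.09 g

n(NH4Cl) = 38.02 / 53.492 = 0.71076 mol.
Reaction (1): NH4Cl→HCl ratio 1:1 ⇒ n(HCl) = 0.71076 mol.
Reaction (2): HCl→H2S ratio 2:1 ⇒ n(H2S) = 0.35538 mol.
Reaction (3): H2S→S ratio 2:3 ⇒ n(S) = 0.53307 mol.
Mass of S = 0.53307 × 32.06 = 17.090 g.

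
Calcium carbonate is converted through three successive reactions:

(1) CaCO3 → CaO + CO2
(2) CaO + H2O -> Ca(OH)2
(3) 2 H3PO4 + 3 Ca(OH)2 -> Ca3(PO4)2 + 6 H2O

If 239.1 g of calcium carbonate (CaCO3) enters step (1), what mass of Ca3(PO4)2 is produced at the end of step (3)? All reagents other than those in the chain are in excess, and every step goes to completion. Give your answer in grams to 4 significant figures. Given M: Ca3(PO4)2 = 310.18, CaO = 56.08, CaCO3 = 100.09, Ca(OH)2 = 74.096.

247.0 g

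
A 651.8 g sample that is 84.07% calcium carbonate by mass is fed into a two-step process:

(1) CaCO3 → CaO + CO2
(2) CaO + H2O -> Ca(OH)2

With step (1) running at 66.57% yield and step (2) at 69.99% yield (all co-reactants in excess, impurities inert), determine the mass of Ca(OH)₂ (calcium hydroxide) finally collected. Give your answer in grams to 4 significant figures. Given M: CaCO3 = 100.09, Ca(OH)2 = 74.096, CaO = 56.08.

189.0 g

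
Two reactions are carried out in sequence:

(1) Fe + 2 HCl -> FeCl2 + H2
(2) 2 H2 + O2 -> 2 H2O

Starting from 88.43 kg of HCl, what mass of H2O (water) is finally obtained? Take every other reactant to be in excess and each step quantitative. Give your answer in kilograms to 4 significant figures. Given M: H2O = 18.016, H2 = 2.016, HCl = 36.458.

21.85 kg

88.43 kg = 88430 g.
n(HCl) = 88430 / 36.458 = 2425.5 mol.
Step 1 gives a 2:1 ratio of HCl to H2, so n(H2) = 1212.8 mol.
In step 2 the H2:H2O ratio is 2:2, so n(H2O) = 1212.8 mol.
Mass of H2O = 1212.8 × 18.016 = 21849 g = 21.85 kg.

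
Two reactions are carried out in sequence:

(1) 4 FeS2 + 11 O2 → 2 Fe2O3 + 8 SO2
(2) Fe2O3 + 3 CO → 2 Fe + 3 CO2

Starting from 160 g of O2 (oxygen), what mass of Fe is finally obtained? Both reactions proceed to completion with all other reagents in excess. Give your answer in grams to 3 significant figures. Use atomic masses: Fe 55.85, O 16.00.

M(O2) = 2(16.00) = 32.00 g/mol.
M(Fe) = 55.85 g/mol.
n(O2) = 160.0 / 32.00 = 5.000 mol.
Step 1 gives a 11:2 ratio of O2 to Fe2O3, so n(Fe2O3) = 0.9091 mol.
In step 2 the Fe2O3:Fe ratio is 1:2, so n(Fe) = 1.818 mol.
Mass of Fe = 1.818 × 55.85 = 101.5 g.

102 g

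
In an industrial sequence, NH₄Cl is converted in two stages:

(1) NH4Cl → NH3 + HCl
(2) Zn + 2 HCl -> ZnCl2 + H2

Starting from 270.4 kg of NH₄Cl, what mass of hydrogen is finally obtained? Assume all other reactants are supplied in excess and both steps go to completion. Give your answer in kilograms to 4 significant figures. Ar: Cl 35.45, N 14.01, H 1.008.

5.095 kg

M(NH4Cl) = 14.01 + 4(1.008) + 35.45 = 53.492 g/mol.
M(H2) = 2(1.008) = 2.016 g/mol.
270.4 kg = 270400 g.
n(NH4Cl) = 270400 / 53.492 = 5055.0 mol.
Step 1 gives a 1:1 ratio of NH4Cl to HCl, so n(HCl) = 5055.0 mol.
In step 2 the HCl:H2 ratio is 2:1, so n(H2) = 2527.5 mol.
Mass of H2 = 2527.5 × 2.016 = 5095.4 g = 5.095 kg.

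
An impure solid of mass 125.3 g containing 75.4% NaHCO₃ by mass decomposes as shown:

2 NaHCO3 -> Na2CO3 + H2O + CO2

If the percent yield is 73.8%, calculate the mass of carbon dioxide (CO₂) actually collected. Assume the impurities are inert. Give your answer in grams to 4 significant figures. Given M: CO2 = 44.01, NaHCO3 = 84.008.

Pure NaHCO3 available = 125.3 g × 0.754 = 94.476 g.
n(NaHCO3) = 94.476 g / 84.008 g/mol = 1.1246 mol.
From the equation the NaHCO3:CO2 mole ratio is 2:1, so n(CO2) = 1.1246 × 1/2 = 0.56230 mol.
Mass of CO2 = 0.56230 mol × 44.01 g/mol = 24.747 g.
Actual mass collected = 24.747 g × 0.738 = 18.263 g.

18.26 g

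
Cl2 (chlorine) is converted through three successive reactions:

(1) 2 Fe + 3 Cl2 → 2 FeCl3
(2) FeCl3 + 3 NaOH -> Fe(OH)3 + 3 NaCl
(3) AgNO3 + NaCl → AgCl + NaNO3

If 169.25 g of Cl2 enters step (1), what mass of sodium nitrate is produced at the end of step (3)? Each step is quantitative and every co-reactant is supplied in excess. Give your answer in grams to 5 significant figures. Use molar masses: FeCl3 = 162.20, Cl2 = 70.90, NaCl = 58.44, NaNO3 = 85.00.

405.82 g

n(Cl2) = 169.25 / 70.90 = 2.38717 mol.
Reaction (1): Cl2→FeCl3 ratio 3:2 ⇒ n(FeCl3) = 1.59144 mol.
Reaction (2): FeCl3→NaCl ratio 1:3 ⇒ n(NaCl) = 4.77433 mol.
Reaction (3): NaCl→NaNO3 ratio 1:1 ⇒ n(NaNO3) = 4.77433 mol.
Mass of NaNO3 = 4.77433 × 85.00 = 405.818 g.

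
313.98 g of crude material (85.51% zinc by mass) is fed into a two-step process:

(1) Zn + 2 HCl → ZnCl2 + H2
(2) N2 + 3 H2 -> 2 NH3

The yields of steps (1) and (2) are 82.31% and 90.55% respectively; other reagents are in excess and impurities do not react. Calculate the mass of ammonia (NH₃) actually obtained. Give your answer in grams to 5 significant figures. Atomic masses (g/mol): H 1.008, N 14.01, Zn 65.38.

34.757 g

Pure Zn = 313.98 × 0.8551 = 268.484 g.
M(Zn) = 65.38 g/mol.
M(NH3) = 14.01 + 3(1.008) = 17.034 g/mol.
n(Zn) = 268.484 / 65.38 = 4.10652 mol.
Step 1 (Zn:H2 = 1:1): theoretical n(H2) = 4.10652 mol; at 82.31% yield, n(H2) = 3.38008 mol.
Step 2 (H2:NH3 = 3:2): theoretical n(NH3) = 2.25338 mol, so theoretical mass = 2.25338 × 17.034 = 38.3842 g.
At 90.55% yield, actual mass of NH3 = 38.3842 × 0.9055 = 34.7569 g.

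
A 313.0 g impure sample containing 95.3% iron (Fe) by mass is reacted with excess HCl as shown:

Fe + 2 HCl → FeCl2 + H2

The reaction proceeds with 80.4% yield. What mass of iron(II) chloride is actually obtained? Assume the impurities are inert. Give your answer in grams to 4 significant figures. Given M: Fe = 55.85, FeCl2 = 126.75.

544.3 g

Pure Fe available = 313.0 g × 0.953 = 298.29 g.
n(Fe) = 298.29 g / 55.85 g/mol = 5.3409 mol.
From the equation the Fe:FeCl2 mole ratio is 1:1, so n(FeCl2) = 5.3409 × 1/1 = 5.3409 mol.
Mass of FeCl2 = 5.3409 mol × 126.75 g/mol = 676.96 g.
Actual mass collected = 676.96 g × 0.804 = 544.27 g.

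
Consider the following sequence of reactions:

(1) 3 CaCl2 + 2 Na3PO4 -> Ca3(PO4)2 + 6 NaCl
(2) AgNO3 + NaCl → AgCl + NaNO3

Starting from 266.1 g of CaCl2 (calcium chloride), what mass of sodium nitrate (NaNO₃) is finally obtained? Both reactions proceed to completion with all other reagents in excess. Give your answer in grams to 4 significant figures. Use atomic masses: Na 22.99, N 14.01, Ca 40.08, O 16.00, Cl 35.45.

M(CaCl2) = 40.08 + 2(35.45) = 110.98 g/mol.
M(NaNO3) = 22.99 + 14.01 + 3(16.00) = 85.00 g/mol.
n(CaCl2) = 266.10 / 110.98 = 2.3977 mol.
Step 1 gives a 3:6 ratio of CaCl2 to NaCl, so n(NaCl) = 4.7955 mol.
In step 2 the NaCl:NaNO3 ratio is 1:1, so n(NaNO3) = 4.7955 mol.
Mass of NaNO3 = 4.7955 × 85.00 = 407.61 g.

407.6 g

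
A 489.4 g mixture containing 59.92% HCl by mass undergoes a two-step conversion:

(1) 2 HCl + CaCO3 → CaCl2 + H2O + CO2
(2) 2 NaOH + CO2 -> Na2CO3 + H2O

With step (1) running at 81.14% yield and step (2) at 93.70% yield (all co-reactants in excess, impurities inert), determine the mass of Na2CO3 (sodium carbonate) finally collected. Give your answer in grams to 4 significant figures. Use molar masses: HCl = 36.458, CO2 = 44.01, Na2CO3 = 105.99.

Pure HCl = 489.4 × 0.5992 = 293.25 g.
n(HCl) = 293.25 / 36.458 = 8.0435 mol.
Step 1 (HCl:CO2 = 2:1): theoretical n(CO2) = 4.0217 mol; at 81.14% yield, n(CO2) = 3.2632 mol.
Step 2 (CO2:Na2CO3 = 1:1): theoretical n(Na2CO3) = 3.2632 mol, so theoretical mass = 3.2632 × 105.99 = 345.87 g.
At 93.70% yield, actual mass of Na2CO3 = 345.87 × 0.9370 = 324.08 g.

324.1 g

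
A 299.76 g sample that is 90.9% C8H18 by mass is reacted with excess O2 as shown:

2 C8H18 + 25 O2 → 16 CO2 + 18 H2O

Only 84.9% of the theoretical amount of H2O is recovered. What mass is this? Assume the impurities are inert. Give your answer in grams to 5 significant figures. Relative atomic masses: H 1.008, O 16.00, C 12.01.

Pure C8H18 available = 299.76 g × 0.909 = 272.482 g.
M(C8H18) = 8(12.01) + 18(1.008) = 114.224 g/mol.
M(H2O) = 2(1.008) + 16.00 = 18.016 g/mol.
n(C8H18) = 272.482 g / 114.224 g/mol = 2.38550 mol.
From the equation the C8H18:H2O mole ratio is 2:18, so n(H2O) = 2.38550 × 18/2 = 21.4695 mol.
Mass of H2O = 21.4695 mol × 18.016 g/mol = 386.795 g.
Actual mass collected = 386.795 g × 0.849 = 328.389 g.

328.39 g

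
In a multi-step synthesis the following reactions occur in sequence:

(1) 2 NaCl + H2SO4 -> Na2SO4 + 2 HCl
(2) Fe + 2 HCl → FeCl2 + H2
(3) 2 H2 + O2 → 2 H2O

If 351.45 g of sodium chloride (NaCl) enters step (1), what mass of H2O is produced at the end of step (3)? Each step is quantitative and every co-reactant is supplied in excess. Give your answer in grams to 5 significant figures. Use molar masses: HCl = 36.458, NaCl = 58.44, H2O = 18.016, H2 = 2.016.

54.173 g

n(NaCl) = 351.45 / 58.44 = 6.01386 mol.
Reaction (1): NaCl→HCl ratio 2:2 ⇒ n(HCl) = 6.01386 mol.
Reaction (2): HCl→H2 ratio 2:1 ⇒ n(H2) = 3.00693 mol.
Reaction (3): H2→H2O ratio 2:2 ⇒ n(H2O) = 3.00693 mol.
Mass of H2O = 3.00693 × 18.016 = 54.1729 g.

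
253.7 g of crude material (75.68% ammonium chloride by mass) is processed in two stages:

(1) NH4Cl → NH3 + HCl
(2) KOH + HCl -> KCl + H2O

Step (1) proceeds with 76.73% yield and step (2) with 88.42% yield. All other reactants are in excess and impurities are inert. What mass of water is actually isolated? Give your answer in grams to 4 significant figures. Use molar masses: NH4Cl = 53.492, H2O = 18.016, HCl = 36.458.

43.87 g

Pure NH4Cl = 253.7 × 0.7568 = 192.00 g.
n(NH4Cl) = 192.00 / 53.492 = 3.5893 mol.
Step 1 (NH4Cl:HCl = 1:1): theoretical n(HCl) = 3.5893 mol; at 76.73% yield, n(HCl) = 2.7541 mol.
Step 2 (HCl:H2O = 1:1): theoretical n(H2O) = 2.7541 mol, so theoretical mass = 2.7541 × 18.016 = 49.618 g.
At 88.42% yield, actual mass of H2O = 49.618 × 0.8842 = 43.872 g.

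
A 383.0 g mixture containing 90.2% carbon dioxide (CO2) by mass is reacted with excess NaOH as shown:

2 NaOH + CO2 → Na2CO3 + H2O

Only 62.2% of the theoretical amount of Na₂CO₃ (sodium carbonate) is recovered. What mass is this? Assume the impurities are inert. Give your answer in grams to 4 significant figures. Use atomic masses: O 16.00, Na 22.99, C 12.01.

517.5 g

Pure CO2 available = 383.0 g × 0.902 = 345.47 g.
M(CO2) = 12.01 + 2(16.00) = 44.01 g/mol.
M(Na2CO3) = 2(22.99) + 12.01 + 3(16.00) = 105.99 g/mol.
n(CO2) = 345.47 g / 44.01 g/mol = 7.8497 mol.
From the equation the CO2:Na2CO3 mole ratio is 1:1, so n(Na2CO3) = 7.8497 × 1/1 = 7.8497 mol.
Mass of Na2CO3 = 7.8497 mol × 105.99 g/mol = 831.99 g.
Actual mass collected = 831.99 g × 0.622 = 517.50 g.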